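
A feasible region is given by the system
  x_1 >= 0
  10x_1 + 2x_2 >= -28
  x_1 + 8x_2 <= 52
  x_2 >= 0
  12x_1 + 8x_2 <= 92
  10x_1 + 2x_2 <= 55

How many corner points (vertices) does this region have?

5

The feasible vertices (each the meet of two boundaries and inside every other half-plane) are:
  (0, 13/2)
  (0, 0)
  (40/11, 133/22)
  (11/2, 0)
  (32/7, 65/14)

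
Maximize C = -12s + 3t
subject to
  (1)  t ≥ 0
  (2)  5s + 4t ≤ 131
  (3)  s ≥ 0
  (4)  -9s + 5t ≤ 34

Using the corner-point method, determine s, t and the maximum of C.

s = 0, t = 34/5, maximum C = 102/5

Corner points and C = -12s + 3t:
  (131/5, 0) → C = -1572/5
  (0, 0) → C = 0
  (519/61, 1349/61) → C = -2181/61
  (0, 34/5) → C = 102/5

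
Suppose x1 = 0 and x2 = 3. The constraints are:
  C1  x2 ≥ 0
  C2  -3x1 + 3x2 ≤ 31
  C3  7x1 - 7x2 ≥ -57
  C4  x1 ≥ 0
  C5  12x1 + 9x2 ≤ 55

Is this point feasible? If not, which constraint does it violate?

C1: 3 ≥ 0 ✓
C2: 9 ≤ 31 ✓
C3: -21 ≥ -57 ✓
C4: 0 ≥ 0 ✓
C5: 27 ≤ 55 ✓

feasible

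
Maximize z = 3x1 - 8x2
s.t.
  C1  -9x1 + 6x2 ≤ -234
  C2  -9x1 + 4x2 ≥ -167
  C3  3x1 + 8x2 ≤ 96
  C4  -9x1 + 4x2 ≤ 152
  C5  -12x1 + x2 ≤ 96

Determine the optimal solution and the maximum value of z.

Feasible corners and z = 3x1 - 8x2:
  (11/3, -67/2) → z = 279
  (-90/7, -408/7) → z = 2994/7
  (-551/39, -956/13) → z = 7097/13

x1 = -551/39, x2 = -956/13, maximum z = 7097/13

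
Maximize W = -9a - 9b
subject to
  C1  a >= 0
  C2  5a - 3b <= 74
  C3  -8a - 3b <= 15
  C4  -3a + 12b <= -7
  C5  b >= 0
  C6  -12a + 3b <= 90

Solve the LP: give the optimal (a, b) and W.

a = 7/3, b = 0, maximum W = -21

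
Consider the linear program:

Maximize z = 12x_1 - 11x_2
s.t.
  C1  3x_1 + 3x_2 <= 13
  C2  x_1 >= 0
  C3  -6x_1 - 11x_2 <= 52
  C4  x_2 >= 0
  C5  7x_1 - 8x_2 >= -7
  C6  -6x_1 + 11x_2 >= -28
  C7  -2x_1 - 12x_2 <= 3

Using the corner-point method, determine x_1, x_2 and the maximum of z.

x_1 = 13/3, x_2 = 0, maximum z = 52

Feasible corners and z = 12x_1 - 11x_2:
  (13/3, 0) → z = 52
  (83/45, 112/45) → z = -236/45
  (0, 0) → z = 0
  (0, 7/8) → z = -77/8

The binding constraints are 3x_1 + 3x_2 = 13 and x_2 = 0.
Solving simultaneously gives x_1 = 13/3, x_2 = 0.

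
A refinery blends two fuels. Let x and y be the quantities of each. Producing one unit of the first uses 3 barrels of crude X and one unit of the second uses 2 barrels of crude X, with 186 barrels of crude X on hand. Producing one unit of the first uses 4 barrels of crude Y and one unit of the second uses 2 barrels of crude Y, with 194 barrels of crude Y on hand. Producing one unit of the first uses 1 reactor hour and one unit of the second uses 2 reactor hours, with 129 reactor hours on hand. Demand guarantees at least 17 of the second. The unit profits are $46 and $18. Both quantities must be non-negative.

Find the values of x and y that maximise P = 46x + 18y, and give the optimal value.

Vertices and P = 46x + 18y:
  (0, 129/2) → P = 1161
  (0, 17) → P = 306
  (65/3, 161/3) → P = 5888/3
  (40, 17) → P = 2146

x = 40, y = 17, maximum P = 2146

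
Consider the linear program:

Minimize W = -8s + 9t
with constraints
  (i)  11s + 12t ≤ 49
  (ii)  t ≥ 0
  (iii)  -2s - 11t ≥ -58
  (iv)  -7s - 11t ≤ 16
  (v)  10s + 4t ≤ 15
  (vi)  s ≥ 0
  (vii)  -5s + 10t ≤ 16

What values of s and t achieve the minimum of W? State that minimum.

The binding constraints are t = 0 and 10s + 4t = 15.
Solving simultaneously gives s = 3/2, t = 0.

s = 3/2, t = 0, minimum W = -12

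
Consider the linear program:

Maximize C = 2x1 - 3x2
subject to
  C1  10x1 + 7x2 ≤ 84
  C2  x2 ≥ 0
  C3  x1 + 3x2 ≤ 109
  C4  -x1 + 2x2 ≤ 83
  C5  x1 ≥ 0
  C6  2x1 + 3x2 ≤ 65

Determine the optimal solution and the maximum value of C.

x1 = 42/5, x2 = 0, maximum C = 84/5

Vertices and C = 2x1 - 3x2:
  (42/5, 0) → C = 84/5
  (0, 12) → C = -36
  (0, 0) → C = 0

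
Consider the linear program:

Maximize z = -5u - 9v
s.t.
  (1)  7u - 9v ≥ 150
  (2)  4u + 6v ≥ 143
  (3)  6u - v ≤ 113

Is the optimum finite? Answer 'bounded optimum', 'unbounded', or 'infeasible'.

The boundaries 7u - 9v = 150 and 4u + 6v = 143 meet at (729/26, 401/78), but that point violates 6u - v ≤ 113. Every candidate vertex is excluded by some other constraint, so the feasible region is empty.

infeasible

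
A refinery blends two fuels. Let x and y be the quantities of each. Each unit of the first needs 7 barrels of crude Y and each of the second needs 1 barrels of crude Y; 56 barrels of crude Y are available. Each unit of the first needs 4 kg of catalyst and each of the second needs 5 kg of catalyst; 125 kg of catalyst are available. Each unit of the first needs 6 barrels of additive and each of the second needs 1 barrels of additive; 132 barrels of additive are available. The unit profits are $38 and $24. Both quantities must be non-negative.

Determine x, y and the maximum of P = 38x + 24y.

At the optimal vertex, 7x + y = 56 and 4x + 5y = 125.
Solving simultaneously gives x = 5, y = 21.

x = 5, y = 21, maximum P = 694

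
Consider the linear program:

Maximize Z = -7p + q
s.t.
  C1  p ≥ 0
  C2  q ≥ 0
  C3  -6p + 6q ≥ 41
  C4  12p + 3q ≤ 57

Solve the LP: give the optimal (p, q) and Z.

The optimum lies where p = 0 and 12p + 3q = 57.
Solving simultaneously gives p = 0, q = 19.

p = 0, q = 19, maximum Z = 19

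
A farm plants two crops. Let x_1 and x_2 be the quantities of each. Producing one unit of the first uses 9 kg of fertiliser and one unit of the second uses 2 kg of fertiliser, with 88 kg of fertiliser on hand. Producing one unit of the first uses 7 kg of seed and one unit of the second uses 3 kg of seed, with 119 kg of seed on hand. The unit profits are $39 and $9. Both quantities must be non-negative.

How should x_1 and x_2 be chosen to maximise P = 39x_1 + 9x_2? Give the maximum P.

At the optimal vertex, 9x_1 + 2x_2 = 88 and 7x_1 + 3x_2 = 119.
Solving simultaneously gives x_1 = 2, x_2 = 35.

x_1 = 2, x_2 = 35, maximum P = 393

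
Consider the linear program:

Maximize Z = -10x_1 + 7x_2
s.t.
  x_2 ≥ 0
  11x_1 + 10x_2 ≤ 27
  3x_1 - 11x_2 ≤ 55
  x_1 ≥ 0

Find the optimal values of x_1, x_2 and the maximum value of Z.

x_1 = 0, x_2 = 27/10, maximum Z = 189/10

At the optimal vertex, 11x_1 + 10x_2 = 27 and x_1 = 0.
Solving simultaneously gives x_1 = 0, x_2 = 27/10.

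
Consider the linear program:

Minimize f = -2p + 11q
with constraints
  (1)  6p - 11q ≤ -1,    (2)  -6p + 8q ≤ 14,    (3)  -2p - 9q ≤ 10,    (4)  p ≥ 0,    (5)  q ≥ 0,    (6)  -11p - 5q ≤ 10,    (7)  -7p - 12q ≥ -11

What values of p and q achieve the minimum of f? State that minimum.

p = 0, q = 1/11, minimum f = 1

Extreme points and f = -2p + 11q:
  (0, 1/11) → f = 1
  (109/149, 73/149) → f = 585/149
  (0, 11/12) → f = 121/12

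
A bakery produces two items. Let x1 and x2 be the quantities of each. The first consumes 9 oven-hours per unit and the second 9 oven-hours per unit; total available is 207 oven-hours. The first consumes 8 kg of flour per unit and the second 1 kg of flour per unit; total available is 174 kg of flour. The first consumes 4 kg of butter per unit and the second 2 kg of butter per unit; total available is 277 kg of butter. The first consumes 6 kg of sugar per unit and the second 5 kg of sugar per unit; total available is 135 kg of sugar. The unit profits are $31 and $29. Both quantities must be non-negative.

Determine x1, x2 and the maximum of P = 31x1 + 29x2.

x1 = 20, x2 = 3, maximum P = 707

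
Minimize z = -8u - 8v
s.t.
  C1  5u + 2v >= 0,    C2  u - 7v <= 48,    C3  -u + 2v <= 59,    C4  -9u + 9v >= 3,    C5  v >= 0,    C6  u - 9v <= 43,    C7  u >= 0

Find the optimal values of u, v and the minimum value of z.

u = 175/3, v = 176/3, minimum z = -936

Corner points and z = -8u - 8v:
  (175/3, 176/3) → z = -936
  (0, 59/2) → z = -236
  (0, 1/3) → z = -8/3

The optimum lies where -u + 2v = 59 and -9u + 9v = 3.
Solving simultaneously gives u = 175/3, v = 176/3.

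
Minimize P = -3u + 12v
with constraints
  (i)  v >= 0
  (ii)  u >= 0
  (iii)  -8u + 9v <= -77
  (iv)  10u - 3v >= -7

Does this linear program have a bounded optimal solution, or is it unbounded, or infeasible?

From the feasible point (77/8, 0), moving in the direction (1, 0) keeps every constraint satisfied while P decreases without bound.

unbounded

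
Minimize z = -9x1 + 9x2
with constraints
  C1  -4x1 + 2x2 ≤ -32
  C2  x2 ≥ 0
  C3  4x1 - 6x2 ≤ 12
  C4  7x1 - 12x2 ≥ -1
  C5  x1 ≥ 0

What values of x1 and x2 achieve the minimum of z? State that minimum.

The optimum lies where 4x1 - 6x2 = 12 and 7x1 - 12x2 = -1.
Solving simultaneously gives x1 = 25, x2 = 44/3.

x1 = 25, x2 = 44/3, minimum z = -93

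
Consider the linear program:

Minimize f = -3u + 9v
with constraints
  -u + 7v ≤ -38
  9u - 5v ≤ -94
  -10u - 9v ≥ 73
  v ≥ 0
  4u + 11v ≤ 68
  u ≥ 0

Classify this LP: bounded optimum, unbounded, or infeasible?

The boundaries 4u + 11v = 68 and u = 0 meet at (0, 68/11), but that point violates -u + 7v ≤ -38. Every candidate vertex is excluded by some other constraint, so the feasible region is empty.

infeasible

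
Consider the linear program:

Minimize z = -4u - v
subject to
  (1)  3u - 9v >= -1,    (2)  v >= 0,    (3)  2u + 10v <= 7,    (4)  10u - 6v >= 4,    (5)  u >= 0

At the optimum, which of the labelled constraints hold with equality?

(2) and (3)

Extreme points and z = -4u - v:
  (53/48, 23/48) → z = -235/48
  (7/12, 11/36) → z = -95/36
  (7/2, 0) → z = -14
  (2/5, 0) → z = -8/5

The minimum is at (7/2, 0). Substituting into each constraint, equality holds for (2) and (3); the remaining constraints have slack.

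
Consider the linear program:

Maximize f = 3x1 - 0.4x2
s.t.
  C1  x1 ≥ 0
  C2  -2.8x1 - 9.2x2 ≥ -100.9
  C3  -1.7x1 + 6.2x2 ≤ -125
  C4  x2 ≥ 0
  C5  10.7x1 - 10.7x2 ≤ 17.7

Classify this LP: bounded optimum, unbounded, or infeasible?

infeasible

The boundaries x1 = 0 and -2.8x1 - 9.2x2 = -100.9 meet at (0, 1009/92), but that point violates -1.7x1 + 6.2x2 ≤ -125. Every candidate vertex is excluded by some other constraint, so the feasible region is empty.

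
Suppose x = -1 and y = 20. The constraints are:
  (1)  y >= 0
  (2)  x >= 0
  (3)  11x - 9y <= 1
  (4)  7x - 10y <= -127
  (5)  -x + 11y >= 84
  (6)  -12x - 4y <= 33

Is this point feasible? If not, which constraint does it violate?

not feasible — violates (2)

Constraint (2): x = -1, which is not ≥ 0. All other constraints are satisfied.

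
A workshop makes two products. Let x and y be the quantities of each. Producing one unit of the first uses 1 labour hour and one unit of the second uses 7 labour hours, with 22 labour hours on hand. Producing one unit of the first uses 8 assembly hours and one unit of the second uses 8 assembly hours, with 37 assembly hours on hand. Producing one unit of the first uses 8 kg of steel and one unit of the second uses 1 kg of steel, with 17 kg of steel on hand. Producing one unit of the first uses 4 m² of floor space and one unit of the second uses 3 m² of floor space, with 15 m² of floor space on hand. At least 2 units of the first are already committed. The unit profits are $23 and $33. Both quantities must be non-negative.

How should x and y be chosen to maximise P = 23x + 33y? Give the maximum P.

x = 2, y = 1, maximum P = 79

Corner points and P = 23x + 33y:
  (17/8, 0) → P = 391/8
  (2, 0) → P = 46
  (2, 1) → P = 79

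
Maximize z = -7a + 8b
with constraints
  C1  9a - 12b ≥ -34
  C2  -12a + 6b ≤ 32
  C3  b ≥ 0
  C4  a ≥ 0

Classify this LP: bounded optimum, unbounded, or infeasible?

bounded optimum

Vertices and z = -7a + 8b:
  (0, 17/6) → z = 68/3
  (0, 0) → z = 0
The feasible region has finitely many vertices and no improving ray; the maximum is 68/3 at (0, 17/6).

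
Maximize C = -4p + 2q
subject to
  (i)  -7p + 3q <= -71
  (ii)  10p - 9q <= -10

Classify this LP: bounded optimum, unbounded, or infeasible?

From the feasible point (223/11, 260/11), moving in the direction (3, 7) keeps every constraint satisfied while C increases without bound.

unbounded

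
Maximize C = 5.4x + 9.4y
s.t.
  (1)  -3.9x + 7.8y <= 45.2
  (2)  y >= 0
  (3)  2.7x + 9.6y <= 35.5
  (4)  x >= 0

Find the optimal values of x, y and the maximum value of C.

Extreme points and C = 5.4x + 9.4y:
  (355/27, 0) → C = 71
  (0, 0) → C = 0
  (0, 355/96) → C = 3337/96

x = 355/27, y = 0, maximum C = 71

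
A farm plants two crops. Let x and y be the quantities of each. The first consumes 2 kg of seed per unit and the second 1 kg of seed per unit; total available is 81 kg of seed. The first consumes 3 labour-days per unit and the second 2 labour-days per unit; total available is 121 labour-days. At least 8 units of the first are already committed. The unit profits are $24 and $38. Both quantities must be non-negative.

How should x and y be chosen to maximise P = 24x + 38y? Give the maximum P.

Vertices and P = 24x + 38y:
  (121/3, 0) → P = 968
  (8, 0) → P = 192
  (8, 97/2) → P = 2035

The binding constraints are 3x + 2y = 121 and x = 8.
Solving simultaneously gives x = 8, y = 97/2.

x = 8, y = 97/2, maximum P = 2035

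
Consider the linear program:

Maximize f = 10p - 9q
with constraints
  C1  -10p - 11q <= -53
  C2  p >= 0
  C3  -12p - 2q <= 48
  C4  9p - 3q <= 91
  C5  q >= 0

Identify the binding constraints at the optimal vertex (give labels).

C4 and C5

Corner points and f = 10p - 9q:
  (0, 53/11) → f = -477/11
  (53/10, 0) → f = 53
  (91/9, 0) → f = 910/9
The feasible region is unbounded (it extends along (0, 1), (1, 3)), but f strictly decreases along every unbounded feasible direction, so there is no improving ray and the maximum is attained at a vertex.

The maximum is at (91/9, 0). Substituting into each constraint, equality holds for C4 and C5; the remaining constraints have slack.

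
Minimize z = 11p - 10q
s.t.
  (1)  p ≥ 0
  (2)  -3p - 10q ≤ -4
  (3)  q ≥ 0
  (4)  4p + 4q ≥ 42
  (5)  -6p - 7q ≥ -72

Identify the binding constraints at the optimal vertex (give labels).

Vertices and z = 11p - 10q:
  (21/2, 0) → z = 231/2
  (12, 0) → z = 132
  (3/2, 9) → z = -147/2

The minimum is at (3/2, 9). Substituting into each constraint, equality holds for (4) and (5); the remaining constraints have slack.

(4) and (5)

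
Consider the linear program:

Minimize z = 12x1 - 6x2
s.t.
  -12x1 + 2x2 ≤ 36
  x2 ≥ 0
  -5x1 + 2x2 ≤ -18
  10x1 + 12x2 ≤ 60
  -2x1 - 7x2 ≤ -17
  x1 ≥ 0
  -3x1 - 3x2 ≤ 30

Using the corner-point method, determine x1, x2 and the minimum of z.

Feasible corners and z = 12x1 - 6x2:
  (21/5, 3/2) → z = 207/5
  (160/39, 49/39) → z = 542/13
  (108/23, 25/23) → z = 1146/23

The binding constraints are -5x1 + 2x2 = -18 and 10x1 + 12x2 = 60.
Solving simultaneously gives x1 = 21/5, x2 = 3/2.

x1 = 21/5, x2 = 3/2, minimum z = 207/5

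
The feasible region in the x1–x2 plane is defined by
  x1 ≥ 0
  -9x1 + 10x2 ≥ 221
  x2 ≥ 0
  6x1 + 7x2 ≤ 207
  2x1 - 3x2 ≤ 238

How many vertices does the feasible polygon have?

Of the 10 pairwise boundary intersections, those satisfying every inequality are:
  (0, 221/10)
  (0, 207/7)
  (523/123, 1063/41)

3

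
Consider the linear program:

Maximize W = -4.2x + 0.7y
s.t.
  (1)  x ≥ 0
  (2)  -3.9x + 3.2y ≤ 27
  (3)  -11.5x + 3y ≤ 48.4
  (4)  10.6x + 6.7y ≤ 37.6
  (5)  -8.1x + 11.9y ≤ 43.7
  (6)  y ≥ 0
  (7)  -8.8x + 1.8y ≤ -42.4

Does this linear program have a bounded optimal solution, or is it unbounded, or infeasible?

The boundaries x = 0 and -8.1x + 11.9y = 43.7 meet at (0, 437/119), but that point violates -8.8x + 1.8y ≤ -42.4. Every candidate vertex is excluded by some other constraint, so the feasible region is empty.

infeasible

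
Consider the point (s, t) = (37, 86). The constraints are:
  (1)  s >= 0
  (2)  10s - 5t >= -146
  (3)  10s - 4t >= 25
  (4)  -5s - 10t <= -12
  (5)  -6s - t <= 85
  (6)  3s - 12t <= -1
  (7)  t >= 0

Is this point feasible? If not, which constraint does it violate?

feasible

(1): 37 ≥ 0 ✓
(2): -60 ≥ -146 ✓
(3): 26 ≥ 25 ✓
(4): -1045 ≤ -12 ✓
(5): -308 ≤ 85 ✓
(6): -921 ≤ -1 ✓
(7): 86 ≥ 0 ✓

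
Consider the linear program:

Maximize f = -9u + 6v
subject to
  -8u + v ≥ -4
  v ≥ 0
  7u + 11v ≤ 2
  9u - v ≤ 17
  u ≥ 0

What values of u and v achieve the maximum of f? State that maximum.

u = 0, v = 2/11, maximum f = 12/11

Vertices and f = -9u + 6v:
  (2/7, 0) → f = -18/7
  (0, 0) → f = 0
  (0, 2/11) → f = 12/11

At the optimal vertex, 7u + 11v = 2 and u = 0.
Solving simultaneously gives u = 0, v = 2/11.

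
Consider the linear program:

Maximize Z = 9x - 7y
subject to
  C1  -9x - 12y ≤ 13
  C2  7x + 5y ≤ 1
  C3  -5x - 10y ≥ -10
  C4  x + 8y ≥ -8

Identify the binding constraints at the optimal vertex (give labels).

Extreme points and Z = 9x - 7y:
  (-25/3, 31/6) → Z = -667/6
  (-2/15, -59/60) → Z = 341/60
  (-8/9, 13/9) → Z = -163/9
  (16/17, -19/17) → Z = 277/17

The maximum is at (16/17, -19/17). Substituting into each constraint, equality holds for C2 and C4; the remaining constraints have slack.

C2 and C4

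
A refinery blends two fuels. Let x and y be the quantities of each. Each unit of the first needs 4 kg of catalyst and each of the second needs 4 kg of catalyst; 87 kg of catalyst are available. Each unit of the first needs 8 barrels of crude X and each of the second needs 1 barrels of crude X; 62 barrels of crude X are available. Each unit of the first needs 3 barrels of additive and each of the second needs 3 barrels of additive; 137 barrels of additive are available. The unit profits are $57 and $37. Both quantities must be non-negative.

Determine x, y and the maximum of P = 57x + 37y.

x = 23/4, y = 16, maximum P = 3679/4

At the optimal vertex, 4x + 4y = 87 and 8x + y = 62.
Solving simultaneously gives x = 23/4, y = 16.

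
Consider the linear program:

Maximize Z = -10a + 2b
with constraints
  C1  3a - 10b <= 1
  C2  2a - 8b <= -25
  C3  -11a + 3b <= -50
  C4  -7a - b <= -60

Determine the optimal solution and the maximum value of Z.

a = 115/16, b = 155/16, maximum Z = -105/2

Corner points and Z = -10a + 2b:
  (129/2, 77/4) → Z = -1213/2
  (455/58, 295/58) → Z = -1980/29
  (115/16, 155/16) → Z = -105/2
The feasible region is unbounded (it extends along (10, 3), (3, 11)), but Z strictly decreases along every unbounded feasible direction, so there is no improving ray and the maximum is attained at a vertex.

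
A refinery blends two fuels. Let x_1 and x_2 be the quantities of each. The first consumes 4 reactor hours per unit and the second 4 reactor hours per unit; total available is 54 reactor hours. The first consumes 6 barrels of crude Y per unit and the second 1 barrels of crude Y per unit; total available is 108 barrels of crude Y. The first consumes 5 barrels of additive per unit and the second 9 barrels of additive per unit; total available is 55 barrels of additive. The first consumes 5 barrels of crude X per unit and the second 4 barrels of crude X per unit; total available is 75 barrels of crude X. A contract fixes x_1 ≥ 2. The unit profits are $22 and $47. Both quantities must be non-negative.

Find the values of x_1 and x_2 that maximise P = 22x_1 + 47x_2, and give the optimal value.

x_1 = 2, x_2 = 5, maximum P = 279

Feasible corners and P = 22x_1 + 47x_2:
  (11, 0) → P = 242
  (2, 0) → P = 44
  (2, 5) → P = 279

The binding constraints are 5x_1 + 9x_2 = 55 and x_1 = 2.
Solving simultaneously gives x_1 = 2, x_2 = 5.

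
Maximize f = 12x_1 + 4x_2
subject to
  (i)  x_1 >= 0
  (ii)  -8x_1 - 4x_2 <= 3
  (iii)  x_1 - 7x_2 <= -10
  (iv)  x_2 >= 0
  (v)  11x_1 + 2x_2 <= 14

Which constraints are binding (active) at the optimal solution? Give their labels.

(i) and (v)

Corner points and f = 12x_1 + 4x_2:
  (0, 10/7) → f = 40/7
  (0, 7) → f = 28
  (78/79, 124/79) → f = 1432/79

The maximum is at (0, 7). Substituting into each constraint, equality holds for (i) and (v); the remaining constraints have slack.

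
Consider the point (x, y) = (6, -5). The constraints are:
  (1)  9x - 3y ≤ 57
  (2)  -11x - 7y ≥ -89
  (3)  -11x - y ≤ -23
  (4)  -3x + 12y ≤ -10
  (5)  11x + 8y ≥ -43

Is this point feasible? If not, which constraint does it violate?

Constraint (1): 9x - 3y = 69, which is not ≤ 57. All other constraints are satisfied.

not feasible — violates (1)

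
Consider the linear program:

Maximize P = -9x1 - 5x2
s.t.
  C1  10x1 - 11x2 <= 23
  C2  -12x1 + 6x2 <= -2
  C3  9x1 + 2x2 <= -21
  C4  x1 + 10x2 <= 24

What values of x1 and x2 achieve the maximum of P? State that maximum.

x1 = -29/18, x2 = -32/9, maximum P = 581/18

Vertices and P = -9x1 - 5x2:
  (-29/18, -32/9) → P = 581/18
  (-185/119, -417/119) → P = 3750/119
  (-61/39, -45/13) → P = 408/13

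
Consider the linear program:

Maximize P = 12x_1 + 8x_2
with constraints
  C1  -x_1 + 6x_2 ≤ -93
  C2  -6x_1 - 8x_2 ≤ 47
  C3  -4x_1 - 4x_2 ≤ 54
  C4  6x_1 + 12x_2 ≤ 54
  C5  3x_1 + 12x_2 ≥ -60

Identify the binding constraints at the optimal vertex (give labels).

C4 and C5

Feasible corners and P = 12x_1 + 8x_2:
  (30, -21/2) → P = 276
  (126/5, -113/10) → P = 212
  (38, -29/2) → P = 340

The maximum is at (38, -29/2). Substituting into each constraint, equality holds for C4 and C5; the remaining constraints have slack.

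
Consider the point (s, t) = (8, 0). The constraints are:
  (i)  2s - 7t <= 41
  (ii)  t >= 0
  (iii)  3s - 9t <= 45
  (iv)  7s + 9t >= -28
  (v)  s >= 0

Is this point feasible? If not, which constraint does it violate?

(i): 16 ≤ 41 ✓
(ii): 0 ≥ 0 ✓
(iii): 24 ≤ 45 ✓
(iv): 56 ≥ -28 ✓
(v): 8 ≥ 0 ✓

feasible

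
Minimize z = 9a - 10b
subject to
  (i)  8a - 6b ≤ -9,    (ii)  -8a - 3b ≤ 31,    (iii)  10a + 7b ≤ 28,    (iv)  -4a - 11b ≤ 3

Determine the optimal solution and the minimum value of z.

a = -301/26, b = 267/13, minimum z = -8049/26

Corner points and z = 9a - 10b:
  (105/116, 157/58) → z = -2195/116
  (-117/112, 3/28) → z = -1173/112
  (-301/26, 267/13) → z = -8049/26
  (-83/19, 25/19) → z = -997/19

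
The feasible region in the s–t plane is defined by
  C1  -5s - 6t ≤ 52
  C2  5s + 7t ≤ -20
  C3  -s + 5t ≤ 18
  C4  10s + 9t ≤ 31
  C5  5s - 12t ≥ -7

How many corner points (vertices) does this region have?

4

The feasible vertices (each the meet of two boundaries and inside every other half-plane) are:
  (218/5, -45)
  (-37/5, -5/2)
  (397/25, -71/5)
  (-289/95, -13/19)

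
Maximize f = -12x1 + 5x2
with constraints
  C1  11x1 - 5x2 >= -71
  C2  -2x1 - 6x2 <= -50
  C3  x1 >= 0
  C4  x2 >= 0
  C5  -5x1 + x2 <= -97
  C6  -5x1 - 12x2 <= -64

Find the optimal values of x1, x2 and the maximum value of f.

x1 = 278/7, x2 = 711/7, maximum f = 219/7

Corner points and f = -12x1 + 5x2:
  (278/7, 711/7) → f = 219/7
  (25, 0) → f = -300
  (79/4, 7/4) → f = -913/4
The feasible region is unbounded (it extends along (5, 11), (1, 0)), but f strictly decreases along every unbounded feasible direction, so there is no improving ray and the maximum is attained at a vertex.

The binding constraints are 11x1 - 5x2 = -71 and -5x1 + x2 = -97.
Solving simultaneously gives x1 = 278/7, x2 = 711/7.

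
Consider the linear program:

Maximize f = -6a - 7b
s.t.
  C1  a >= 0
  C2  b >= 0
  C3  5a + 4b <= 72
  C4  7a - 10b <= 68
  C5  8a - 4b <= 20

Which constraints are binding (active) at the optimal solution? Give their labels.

C1 and C2

Feasible corners and f = -6a - 7b:
  (0, 0) → f = 0
  (0, 18) → f = -126
  (5/2, 0) → f = -15
  (92/13, 119/13) → f = -1385/13

The maximum is at (0, 0). Substituting into each constraint, equality holds for C1 and C2; the remaining constraints have slack.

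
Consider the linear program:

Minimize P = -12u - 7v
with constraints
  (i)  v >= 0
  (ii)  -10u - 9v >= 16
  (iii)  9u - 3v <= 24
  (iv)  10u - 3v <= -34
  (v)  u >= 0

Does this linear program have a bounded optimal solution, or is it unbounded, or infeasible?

infeasible

The boundaries v = 0 and 10u - 3v = -34 meet at (-17/5, 0), but that point violates u ≥ 0. Every candidate vertex is excluded by some other constraint, so the feasible region is empty.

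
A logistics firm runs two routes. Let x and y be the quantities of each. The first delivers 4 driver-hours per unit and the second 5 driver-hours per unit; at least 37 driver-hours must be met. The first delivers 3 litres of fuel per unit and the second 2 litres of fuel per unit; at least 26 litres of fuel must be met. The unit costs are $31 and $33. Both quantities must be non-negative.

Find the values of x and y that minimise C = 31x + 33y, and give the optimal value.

x = 8, y = 1, minimum C = 281

Extreme points and C = 31x + 33y:
  (0, 13) → C = 429
  (37/4, 0) → C = 1147/4
  (8, 1) → C = 281
The feasible region is unbounded (it extends along (0, 1), (1, 0)), but C strictly increases along every unbounded feasible direction, so there is no improving ray and the minimum is attained at a vertex.

The optimum lies where 4x + 5y = 37 and 3x + 2y = 26.
Solving simultaneously gives x = 8, y = 1.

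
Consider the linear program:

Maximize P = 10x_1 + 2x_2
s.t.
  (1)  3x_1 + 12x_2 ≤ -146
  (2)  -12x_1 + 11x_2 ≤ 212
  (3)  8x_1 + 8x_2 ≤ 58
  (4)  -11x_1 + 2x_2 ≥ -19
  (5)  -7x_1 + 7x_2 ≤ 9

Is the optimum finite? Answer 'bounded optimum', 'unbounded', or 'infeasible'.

Vertices and P = 10x_1 + 2x_2:
  (-32/69, -1663/138) → P = -661/23
  (-226/21, -199/21) → P = -886/7
  (-1385/7, -1376/7) → P = -16602/7
The feasible region has finitely many vertices and no improving ray; the maximum is -661/23 at (-32/69, -1663/138).

bounded optimum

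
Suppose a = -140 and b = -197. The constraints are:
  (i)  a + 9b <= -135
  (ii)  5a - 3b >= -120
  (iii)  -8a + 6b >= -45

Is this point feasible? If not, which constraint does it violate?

not feasible — violates (iii)

Constraint (iii): -8a + 6b = -62, which is not ≥ -45. All other constraints are satisfied.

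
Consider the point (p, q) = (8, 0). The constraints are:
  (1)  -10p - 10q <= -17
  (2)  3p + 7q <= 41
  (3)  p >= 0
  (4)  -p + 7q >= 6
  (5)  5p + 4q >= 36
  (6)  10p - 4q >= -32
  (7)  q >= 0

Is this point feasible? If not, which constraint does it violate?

not feasible — violates (4)

Constraint (4): -p + 7q = -8, which is not ≥ 6. All other constraints are satisfied.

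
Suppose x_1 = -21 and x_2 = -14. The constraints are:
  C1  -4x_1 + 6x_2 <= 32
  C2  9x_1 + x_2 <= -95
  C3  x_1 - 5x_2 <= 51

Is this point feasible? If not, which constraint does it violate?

feasible

C1: 0 ≤ 32 ✓
C2: -203 ≤ -95 ✓
C3: 49 ≤ 51 ✓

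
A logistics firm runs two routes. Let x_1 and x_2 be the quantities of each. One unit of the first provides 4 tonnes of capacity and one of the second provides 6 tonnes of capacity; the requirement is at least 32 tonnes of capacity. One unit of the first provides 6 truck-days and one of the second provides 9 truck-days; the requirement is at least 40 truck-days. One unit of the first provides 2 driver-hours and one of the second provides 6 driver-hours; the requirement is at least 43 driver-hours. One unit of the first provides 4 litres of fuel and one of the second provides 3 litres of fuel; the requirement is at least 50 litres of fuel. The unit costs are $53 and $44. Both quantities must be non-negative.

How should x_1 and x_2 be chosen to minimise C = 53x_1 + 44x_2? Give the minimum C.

x_1 = 19/2, x_2 = 4, minimum C = 1359/2

The feasible region is unbounded (it extends along (0, 1), (1, 0)), but C strictly increases along every unbounded feasible direction, so there is no improving ray and the minimum is attained at a vertex.

At the optimal vertex, 2x_1 + 6x_2 = 43 and 4x_1 + 3x_2 = 50.
Solving simultaneously gives x_1 = 19/2, x_2 = 4.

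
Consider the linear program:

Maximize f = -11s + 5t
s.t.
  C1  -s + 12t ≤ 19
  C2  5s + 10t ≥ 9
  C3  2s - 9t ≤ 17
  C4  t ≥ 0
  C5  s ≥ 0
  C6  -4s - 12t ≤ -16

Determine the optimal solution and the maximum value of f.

s = 0, t = 19/12, maximum f = 95/12

Feasible corners and f = -11s + 5t:
  (25, 11/3) → f = -770/3
  (0, 19/12) → f = 95/12
  (17/2, 0) → f = -187/2
  (4, 0) → f = -44
  (0, 4/3) → f = 20/3

At the optimal vertex, -s + 12t = 19 and s = 0.
Solving simultaneously gives s = 0, t = 19/12.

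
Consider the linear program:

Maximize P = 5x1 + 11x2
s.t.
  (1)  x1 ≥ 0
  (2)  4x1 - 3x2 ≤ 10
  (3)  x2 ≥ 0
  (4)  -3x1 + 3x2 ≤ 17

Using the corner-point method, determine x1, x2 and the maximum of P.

x1 = 27, x2 = 98/3, maximum P = 1483/3

At the optimal vertex, 4x1 - 3x2 = 10 and -3x1 + 3x2 = 17.
Solving simultaneously gives x1 = 27, x2 = 98/3.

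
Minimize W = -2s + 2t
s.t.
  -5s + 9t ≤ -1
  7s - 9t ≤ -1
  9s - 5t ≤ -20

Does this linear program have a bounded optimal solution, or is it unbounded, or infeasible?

bounded optimum

Extreme points and W = -2s + 2t:
  (-185/56, -109/56) → W = 19/7
  (-175/46, -131/46) → W = 44/23
The feasible region has finitely many vertices and no improving ray; the minimum is 44/23 at (-175/46, -131/46).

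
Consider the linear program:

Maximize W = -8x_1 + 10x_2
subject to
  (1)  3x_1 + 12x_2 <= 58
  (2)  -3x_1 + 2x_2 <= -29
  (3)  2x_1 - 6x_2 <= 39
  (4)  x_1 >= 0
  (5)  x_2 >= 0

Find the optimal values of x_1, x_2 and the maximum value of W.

x_1 = 232/21, x_2 = 29/14, maximum W = -203/3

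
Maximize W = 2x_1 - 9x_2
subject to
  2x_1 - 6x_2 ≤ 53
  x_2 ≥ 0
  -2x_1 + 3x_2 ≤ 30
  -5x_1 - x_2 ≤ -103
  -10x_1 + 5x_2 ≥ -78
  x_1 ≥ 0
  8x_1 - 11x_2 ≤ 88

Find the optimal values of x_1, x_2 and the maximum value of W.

x_1 = 593/35, x_2 = 128/7, maximum W = -4574/35

Corner points and W = 2x_1 - 9x_2:
  (279/17, 356/17) → W = -2646/17
  (96/5, 114/5) → W = -834/5
  (593/35, 128/7) → W = -4574/35

The optimum lies where -5x_1 - x_2 = -103 and -10x_1 + 5x_2 = -78.
Solving simultaneously gives x_1 = 593/35, x_2 = 128/7.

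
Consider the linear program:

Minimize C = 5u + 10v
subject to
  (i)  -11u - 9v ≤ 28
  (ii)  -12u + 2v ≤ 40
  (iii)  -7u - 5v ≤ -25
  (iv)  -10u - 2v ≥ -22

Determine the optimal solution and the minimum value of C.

u = 5/3, v = 8/3, minimum C = 35

Extreme points and C = 5u + 10v:
  (-75/37, 290/37) → C = 2525/37
  (-9/11, 166/11) → C = 1615/11
  (5/3, 8/3) → C = 35

The optimum lies where -7u - 5v = -25 and -10u - 2v = -22.
Solving simultaneously gives u = 5/3, v = 8/3.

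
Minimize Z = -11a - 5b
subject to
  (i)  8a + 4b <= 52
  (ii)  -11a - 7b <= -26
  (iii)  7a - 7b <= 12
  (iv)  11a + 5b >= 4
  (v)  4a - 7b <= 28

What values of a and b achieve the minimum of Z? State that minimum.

a = 103/21, b = 67/21, minimum Z = -1468/21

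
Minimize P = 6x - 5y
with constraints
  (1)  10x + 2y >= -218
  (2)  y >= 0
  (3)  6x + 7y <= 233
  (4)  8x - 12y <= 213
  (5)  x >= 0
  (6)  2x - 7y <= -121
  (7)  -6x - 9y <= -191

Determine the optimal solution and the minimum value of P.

x = 0, y = 233/7, minimum P = -1165/7

Vertices and P = 6x - 5y:
  (0, 233/7) → P = -1165/7
  (14, 149/7) → P = -157/7
  (0, 191/9) → P = -955/9
  (62/15, 277/15) → P = -1013/15

The binding constraints are 6x + 7y = 233 and x = 0.
Solving simultaneously gives x = 0, y = 233/7.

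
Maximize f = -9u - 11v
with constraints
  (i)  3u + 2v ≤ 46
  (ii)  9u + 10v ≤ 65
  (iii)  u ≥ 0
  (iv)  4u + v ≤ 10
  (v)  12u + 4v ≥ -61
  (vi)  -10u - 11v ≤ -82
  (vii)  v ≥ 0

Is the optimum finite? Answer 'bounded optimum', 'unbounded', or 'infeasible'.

The boundaries 9u + 10v = 65 and u = 0 meet at (0, 13/2), but that point violates -10u - 11v ≤ -82. Every candidate vertex is excluded by some other constraint, so the feasible region is empty.

infeasible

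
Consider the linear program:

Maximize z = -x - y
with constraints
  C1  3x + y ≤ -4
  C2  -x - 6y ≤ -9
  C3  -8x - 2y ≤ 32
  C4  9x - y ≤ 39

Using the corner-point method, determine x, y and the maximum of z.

Corner points and z = -x - y:
  (-33/17, 31/17) → z = 2/17
  (-12, 32) → z = -20
  (-105/23, 52/23) → z = 53/23

The optimum lies where -x - 6y = -9 and -8x - 2y = 32.
Solving simultaneously gives x = -105/23, y = 52/23.

x = -105/23, y = 52/23, maximum z = 53/23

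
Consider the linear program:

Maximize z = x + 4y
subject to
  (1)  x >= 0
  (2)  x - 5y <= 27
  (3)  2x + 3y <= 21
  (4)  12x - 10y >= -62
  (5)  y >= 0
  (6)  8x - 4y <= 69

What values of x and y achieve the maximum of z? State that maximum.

x = 3/7, y = 47/7, maximum z = 191/7

Extreme points and z = x + 4y:
  (0, 31/5) → z = 124/5
  (0, 0) → z = 0
  (3/7, 47/7) → z = 191/7
  (291/32, 15/16) → z = 411/32
  (69/8, 0) → z = 69/8

The binding constraints are 2x + 3y = 21 and 12x - 10y = -62.
Solving simultaneously gives x = 3/7, y = 47/7.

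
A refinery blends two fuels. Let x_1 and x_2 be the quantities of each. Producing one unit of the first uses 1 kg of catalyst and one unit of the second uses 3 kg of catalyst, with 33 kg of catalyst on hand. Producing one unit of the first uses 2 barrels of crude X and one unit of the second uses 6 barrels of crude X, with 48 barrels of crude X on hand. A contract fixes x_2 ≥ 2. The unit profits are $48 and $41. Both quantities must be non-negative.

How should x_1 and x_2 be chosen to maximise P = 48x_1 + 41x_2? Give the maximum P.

x_1 = 18, x_2 = 2, maximum P = 946

At the optimal vertex, 2x_1 + 6x_2 = 48 and x_2 = 2.
Solving simultaneously gives x_1 = 18, x_2 = 2.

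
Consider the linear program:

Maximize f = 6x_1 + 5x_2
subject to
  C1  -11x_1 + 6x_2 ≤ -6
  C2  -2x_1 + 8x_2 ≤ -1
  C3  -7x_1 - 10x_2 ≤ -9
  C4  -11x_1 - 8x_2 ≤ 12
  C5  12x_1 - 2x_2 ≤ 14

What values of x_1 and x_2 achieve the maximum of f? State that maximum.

Vertices and f = 6x_1 + 5x_2:
  (41/38, 11/76) → f = 547/76
  (55/46, 4/23) → f = 185/23
  (79/67, 5/67) → f = 499/67

The optimum lies where -2x_1 + 8x_2 = -1 and 12x_1 - 2x_2 = 14.
Solving simultaneously gives x_1 = 55/46, x_2 = 4/23.

x_1 = 55/46, x_2 = 4/23, maximum f = 185/23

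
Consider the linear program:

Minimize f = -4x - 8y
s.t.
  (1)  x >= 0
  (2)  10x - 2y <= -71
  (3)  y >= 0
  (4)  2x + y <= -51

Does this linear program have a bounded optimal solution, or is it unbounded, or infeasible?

The boundaries x = 0 and 10x - 2y = -71 meet at (0, 71/2), but that point violates 2x + y ≤ -51. Every candidate vertex is excluded by some other constraint, so the feasible region is empty.

infeasible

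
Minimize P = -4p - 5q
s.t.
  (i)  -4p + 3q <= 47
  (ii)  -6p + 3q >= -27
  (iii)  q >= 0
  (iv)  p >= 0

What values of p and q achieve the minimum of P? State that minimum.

Corner points and P = -4p - 5q:
  (37, 65) → P = -473
  (0, 47/3) → P = -235/3
  (9/2, 0) → P = -18
  (0, 0) → P = 0

p = 37, q = 65, minimum P = -473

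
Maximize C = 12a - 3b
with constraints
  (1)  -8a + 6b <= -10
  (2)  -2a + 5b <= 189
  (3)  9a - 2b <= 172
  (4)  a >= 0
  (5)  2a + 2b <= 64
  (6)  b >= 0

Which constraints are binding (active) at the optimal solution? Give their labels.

Corner points and C = 12a - 3b:
  (101/7, 123/7) → C = 843/7
  (5/4, 0) → C = 15
  (236/11, 116/11) → C = 2484/11
  (172/9, 0) → C = 688/3

The maximum is at (172/9, 0). Substituting into each constraint, equality holds for (3) and (6); the remaining constraints have slack.

(3) and (6)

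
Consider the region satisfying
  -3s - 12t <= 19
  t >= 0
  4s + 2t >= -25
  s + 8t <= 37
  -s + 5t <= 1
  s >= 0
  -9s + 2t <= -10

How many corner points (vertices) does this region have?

4

Intersecting each pair of boundary lines and keeping only the points that satisfy every inequality leaves:
  (37, 0)
  (10/9, 0)
  (177/13, 38/13)
  (52/43, 19/43)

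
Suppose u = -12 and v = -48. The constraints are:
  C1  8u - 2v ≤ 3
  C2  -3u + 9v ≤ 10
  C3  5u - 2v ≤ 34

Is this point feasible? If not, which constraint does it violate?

not feasible — violates C3

Constraint C3: 5u - 2v = 36, which is not ≤ 34. All other constraints are satisfied.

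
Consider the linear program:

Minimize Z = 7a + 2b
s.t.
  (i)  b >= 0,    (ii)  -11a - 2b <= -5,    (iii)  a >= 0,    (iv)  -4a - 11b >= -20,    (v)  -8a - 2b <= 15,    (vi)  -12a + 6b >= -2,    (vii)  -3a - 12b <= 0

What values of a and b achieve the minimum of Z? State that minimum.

a = 17/45, b = 19/45, minimum Z = 157/45

Vertices and Z = 7a + 2b:
  (15/113, 200/113) → Z = 505/113
  (17/45, 19/45) → Z = 157/45
  (71/78, 58/39) → Z = 243/26

The binding constraints are -11a - 2b = -5 and -12a + 6b = -2.
Solving simultaneously gives a = 17/45, b = 19/45.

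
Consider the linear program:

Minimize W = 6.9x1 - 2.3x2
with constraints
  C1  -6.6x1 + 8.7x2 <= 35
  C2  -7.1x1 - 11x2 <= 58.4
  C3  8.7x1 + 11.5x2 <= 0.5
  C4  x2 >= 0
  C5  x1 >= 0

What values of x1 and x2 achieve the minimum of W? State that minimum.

The binding constraints are 8.7x1 + 11.5x2 = 0.5 and x1 = 0.
Solving simultaneously gives x1 = 0, x2 = 1/23.

x1 = 0, x2 = 1/23, minimum W = -1/10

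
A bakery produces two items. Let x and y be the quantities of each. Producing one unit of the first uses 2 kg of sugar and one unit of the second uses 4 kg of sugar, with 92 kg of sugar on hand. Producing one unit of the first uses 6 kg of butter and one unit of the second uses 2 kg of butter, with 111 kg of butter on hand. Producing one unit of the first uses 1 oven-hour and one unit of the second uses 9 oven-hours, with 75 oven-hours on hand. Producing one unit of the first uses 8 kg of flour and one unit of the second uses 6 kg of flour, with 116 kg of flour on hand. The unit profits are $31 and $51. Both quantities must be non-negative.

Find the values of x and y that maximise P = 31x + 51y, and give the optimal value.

Feasible corners and P = 31x + 51y:
  (0, 0) → P = 0
  (0, 25/3) → P = 425
  (29/2, 0) → P = 899/2
  (9, 22/3) → P = 653

At the optimal vertex, x + 9y = 75 and 8x + 6y = 116.
Solving simultaneously gives x = 9, y = 22/3.

x = 9, y = 22/3, maximum P = 653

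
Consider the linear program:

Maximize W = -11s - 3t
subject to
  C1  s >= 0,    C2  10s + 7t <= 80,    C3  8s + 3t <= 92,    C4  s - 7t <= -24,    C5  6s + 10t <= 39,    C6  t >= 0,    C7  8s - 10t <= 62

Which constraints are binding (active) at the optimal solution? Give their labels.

C1 and C4

Extreme points and W = -11s - 3t:
  (0, 24/7) → W = -72/7
  (0, 39/10) → W = -117/10
  (33/52, 183/52) → W = -228/13

The maximum is at (0, 24/7). Substituting into each constraint, equality holds for C1 and C4; the remaining constraints have slack.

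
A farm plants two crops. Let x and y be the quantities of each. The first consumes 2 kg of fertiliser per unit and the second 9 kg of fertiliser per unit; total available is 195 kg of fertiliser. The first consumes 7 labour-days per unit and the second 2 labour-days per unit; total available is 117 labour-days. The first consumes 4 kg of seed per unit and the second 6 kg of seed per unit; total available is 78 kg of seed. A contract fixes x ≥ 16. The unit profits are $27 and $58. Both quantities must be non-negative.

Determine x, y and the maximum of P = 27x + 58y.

x = 16, y = 7/3, maximum P = 1702/3

Corner points and P = 27x + 58y:
  (117/7, 0) → P = 3159/7
  (16, 0) → P = 432
  (273/17, 39/17) → P = 9633/17
  (16, 7/3) → P = 1702/3

At the optimal vertex, 4x + 6y = 78 and x = 16.
Solving simultaneously gives x = 16, y = 7/3.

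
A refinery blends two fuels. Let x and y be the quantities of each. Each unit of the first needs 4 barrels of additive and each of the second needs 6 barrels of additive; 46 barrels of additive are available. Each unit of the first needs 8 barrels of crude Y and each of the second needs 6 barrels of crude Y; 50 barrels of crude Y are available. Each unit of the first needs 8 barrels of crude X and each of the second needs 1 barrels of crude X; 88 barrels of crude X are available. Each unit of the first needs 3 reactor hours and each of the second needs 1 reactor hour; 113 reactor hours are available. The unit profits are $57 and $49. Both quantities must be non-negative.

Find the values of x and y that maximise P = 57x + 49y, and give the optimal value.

Vertices and P = 57x + 49y:
  (0, 0) → P = 0
  (0, 23/3) → P = 1127/3
  (25/4, 0) → P = 1425/4
  (1, 7) → P = 400

The binding constraints are 4x + 6y = 46 and 8x + 6y = 50.
Solving simultaneously gives x = 1, y = 7.

x = 1, y = 7, maximum P = 400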